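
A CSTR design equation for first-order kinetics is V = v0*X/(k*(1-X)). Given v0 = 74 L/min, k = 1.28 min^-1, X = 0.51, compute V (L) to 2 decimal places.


V = v0 * X / (k * (1 - X))
V = 74 * 0.51 / (1.28 * (1 - 0.51))
V = 37.74 / (1.28 * 0.49)
V = 37.74 / 0.6272
V = 60.17 L


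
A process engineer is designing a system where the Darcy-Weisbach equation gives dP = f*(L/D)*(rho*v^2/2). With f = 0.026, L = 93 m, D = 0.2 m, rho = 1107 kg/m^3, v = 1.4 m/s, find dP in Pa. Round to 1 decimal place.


dP = f * (L/D) * (rho*v^2/2)
dP = 0.026 * (93/0.2) * (1107*1.4^2/2)
L/D = 465.0
rho*v^2/2 = 1107*1.96/2 = 1084.86
dP = 0.026 * 465.0 * 1084.86
dP = 13116.0 Pa


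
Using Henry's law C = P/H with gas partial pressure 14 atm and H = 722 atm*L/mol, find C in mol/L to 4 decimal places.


C = P / H
C = 14 / 722
C = 0.0194 mol/L


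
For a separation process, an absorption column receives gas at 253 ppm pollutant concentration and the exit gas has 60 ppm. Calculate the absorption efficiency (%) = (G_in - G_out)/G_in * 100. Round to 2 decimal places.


Efficiency = (G_in - G_out) / G_in * 100%
Efficiency = (253 - 60) / 253 * 100
Efficiency = 193 / 253 * 100
Efficiency = 76.28%


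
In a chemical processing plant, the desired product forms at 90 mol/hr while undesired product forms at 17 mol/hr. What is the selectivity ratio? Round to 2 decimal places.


S = desired product rate / undesired product rate
S = 90 / 17
S = 5.29


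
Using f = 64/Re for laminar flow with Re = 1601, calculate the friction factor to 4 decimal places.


f = 64 / Re
f = 64 / 1601
f = 0.0400


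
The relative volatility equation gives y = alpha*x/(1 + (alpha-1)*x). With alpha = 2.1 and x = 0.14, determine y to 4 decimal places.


y = alpha*x / (1 + (alpha-1)*x)
y = 2.1*0.14 / (1 + (2.1-1)*0.14)
y = 0.294 / (1 + 0.154)
y = 0.294 / 1.154
y = 0.2548


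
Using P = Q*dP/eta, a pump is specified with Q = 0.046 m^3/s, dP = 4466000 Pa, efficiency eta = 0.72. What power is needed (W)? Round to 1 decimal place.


P = Q * dP / eta
P = 0.046 * 4466000 / 0.72
P = 205436.0 / 0.72
P = 285327.8 W


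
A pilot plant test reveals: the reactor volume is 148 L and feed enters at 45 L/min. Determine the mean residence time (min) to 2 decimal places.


tau = V / v0
tau = 148 / 45
tau = 3.29 min


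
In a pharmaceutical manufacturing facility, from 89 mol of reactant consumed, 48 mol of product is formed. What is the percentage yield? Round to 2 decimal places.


Yield = (moles product / moles consumed) * 100%
Yield = (48 / 89) * 100
Yield = 0.5393 * 100
Yield = 53.93%


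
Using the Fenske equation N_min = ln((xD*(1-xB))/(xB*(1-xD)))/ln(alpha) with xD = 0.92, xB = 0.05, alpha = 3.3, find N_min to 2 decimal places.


N_min = ln((xD*(1-xB))/(xB*(1-xD))) / ln(alpha)
Numerator inside ln: 0.874 / 0.004 = 218.5
ln(218.5) = 5.386786
ln(alpha) = ln(3.3) = 1.193922
N_min = 5.386786 / 1.193922 = 4.51


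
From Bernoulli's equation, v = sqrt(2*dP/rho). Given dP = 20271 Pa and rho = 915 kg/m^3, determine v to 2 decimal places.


v = sqrt(2*dP/rho)
v = sqrt(2*20271/915)
v = sqrt(44.308197)
v = 6.66 m/s


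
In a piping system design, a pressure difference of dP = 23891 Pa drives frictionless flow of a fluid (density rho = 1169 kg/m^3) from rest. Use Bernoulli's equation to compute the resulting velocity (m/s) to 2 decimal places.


v = sqrt(2*dP/rho)
v = sqrt(2*23891/1169)
v = sqrt(40.874251)
v = 6.39 m/s


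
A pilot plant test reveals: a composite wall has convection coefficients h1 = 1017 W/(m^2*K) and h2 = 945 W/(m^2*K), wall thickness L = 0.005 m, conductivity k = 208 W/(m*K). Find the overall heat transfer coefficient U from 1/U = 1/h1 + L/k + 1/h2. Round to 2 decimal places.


1/U = 1/h1 + L/k + 1/h2
1/U = 1/1017 + 0.005/208 + 1/945
1/U = 0.0009832842 + 2.40385e-05 + 0.0010582011
1/U = 0.0020655238
U = 484.14 W/(m^2*K)


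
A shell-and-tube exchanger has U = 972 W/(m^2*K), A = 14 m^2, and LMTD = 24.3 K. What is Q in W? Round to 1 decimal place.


Q = U * A * LMTD
Q = 972 * 14 * 24.3
Q = 330674.4 W


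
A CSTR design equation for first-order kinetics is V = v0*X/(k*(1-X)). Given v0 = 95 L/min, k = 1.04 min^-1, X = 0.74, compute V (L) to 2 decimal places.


V = v0 * X / (k * (1 - X))
V = 95 * 0.74 / (1.04 * (1 - 0.74))
V = 70.3 / (1.04 * 0.26)
V = 70.3 / 0.2704
V = 259.99 L


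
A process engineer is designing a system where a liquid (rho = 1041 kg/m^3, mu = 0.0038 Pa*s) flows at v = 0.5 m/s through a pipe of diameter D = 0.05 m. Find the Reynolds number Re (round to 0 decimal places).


Re = rho * v * D / mu
Re = 1041 * 0.5 * 0.05 / 0.0038
Re = 26.025 / 0.0038
Re = 6849


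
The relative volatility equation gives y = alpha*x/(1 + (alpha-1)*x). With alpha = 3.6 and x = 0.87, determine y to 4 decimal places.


y = alpha*x / (1 + (alpha-1)*x)
y = 3.6*0.87 / (1 + (3.6-1)*0.87)
y = 3.132 / (1 + 2.262)
y = 3.132 / 3.262
y = 0.9601


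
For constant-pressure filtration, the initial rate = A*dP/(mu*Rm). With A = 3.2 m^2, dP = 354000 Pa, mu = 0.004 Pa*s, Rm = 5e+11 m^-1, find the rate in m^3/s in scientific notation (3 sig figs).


rate = A * dP / (mu * Rm)
rate = 3.2 * 354000 / (0.004 * 5e+11)
rate = 1132800.0 / 2.000e+09
rate = 5.66e-04 m^3/s


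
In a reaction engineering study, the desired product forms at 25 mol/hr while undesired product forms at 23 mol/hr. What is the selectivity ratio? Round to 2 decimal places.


S = desired product rate / undesired product rate
S = 25 / 23
S = 1.09


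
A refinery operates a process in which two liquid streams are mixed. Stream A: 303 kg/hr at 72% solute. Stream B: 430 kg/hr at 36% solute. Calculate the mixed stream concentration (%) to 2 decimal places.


Mass balance on solute: F1*x1 + F2*x2 = F3*x3
F3 = F1 + F2 = 303 + 430 = 733 kg/hr
x3 = (F1*x1 + F2*x2)/F3
x3 = (303*0.72 + 430*0.36) / 733
x3 = 50.88%


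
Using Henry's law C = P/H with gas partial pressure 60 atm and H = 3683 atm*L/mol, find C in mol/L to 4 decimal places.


C = P / H
C = 60 / 3683
C = 0.0163 mol/L


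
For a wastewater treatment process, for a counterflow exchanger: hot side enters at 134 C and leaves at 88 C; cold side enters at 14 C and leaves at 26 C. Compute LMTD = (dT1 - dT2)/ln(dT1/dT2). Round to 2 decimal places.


dT1 = Th_in - Tc_out = 134 - 26 = 108
dT2 = Th_out - Tc_in = 88 - 14 = 74
LMTD = (dT1 - dT2) / ln(dT1/dT2)
LMTD = (108 - 74) / ln(108/74)
LMTD = 89.93 K


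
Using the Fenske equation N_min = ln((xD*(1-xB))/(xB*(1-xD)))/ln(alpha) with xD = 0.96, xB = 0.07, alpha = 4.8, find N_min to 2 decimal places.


N_min = ln((xD*(1-xB))/(xB*(1-xD))) / ln(alpha)
Numerator inside ln: 0.8928 / 0.0028 = 318.857143
ln(318.857143) = 5.764743
ln(alpha) = ln(4.8) = 1.568616
N_min = 5.764743 / 1.568616 = 3.68


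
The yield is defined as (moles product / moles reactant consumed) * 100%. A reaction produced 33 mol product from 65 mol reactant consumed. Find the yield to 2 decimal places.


Yield = (moles product / moles consumed) * 100%
Yield = (33 / 65) * 100
Yield = 0.5077 * 100
Yield = 50.77%


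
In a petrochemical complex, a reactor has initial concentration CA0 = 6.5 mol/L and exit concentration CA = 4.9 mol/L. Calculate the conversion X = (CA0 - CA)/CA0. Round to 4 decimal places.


X = (CA0 - CA) / CA0
X = (6.5 - 4.9) / 6.5
X = 1.6 / 6.5
X = 0.2462


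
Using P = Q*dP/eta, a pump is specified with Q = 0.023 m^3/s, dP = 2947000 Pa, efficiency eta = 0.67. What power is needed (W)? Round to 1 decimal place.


P = Q * dP / eta
P = 0.023 * 2947000 / 0.67
P = 67781.0 / 0.67
P = 101165.7 W


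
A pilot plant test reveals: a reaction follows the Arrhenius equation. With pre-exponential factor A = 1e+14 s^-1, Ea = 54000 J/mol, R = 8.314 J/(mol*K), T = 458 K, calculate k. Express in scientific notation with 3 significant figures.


k = A * exp(-Ea/(R*T))
k = 1e+14 * exp(-54000 / (8.314 * 458))
k = 1e+14 * exp(-14.181372)
k = 6.94e+07


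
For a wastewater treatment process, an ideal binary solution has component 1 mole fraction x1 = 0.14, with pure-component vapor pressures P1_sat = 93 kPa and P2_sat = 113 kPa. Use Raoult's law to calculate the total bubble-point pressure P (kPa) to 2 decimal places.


P = x1*P1_sat + x2*P2_sat
x2 = 1 - x1 = 1 - 0.14 = 0.86
P = 0.14*93 + 0.86*113
P = 13.02 + 97.18
P = 110.20 kPa


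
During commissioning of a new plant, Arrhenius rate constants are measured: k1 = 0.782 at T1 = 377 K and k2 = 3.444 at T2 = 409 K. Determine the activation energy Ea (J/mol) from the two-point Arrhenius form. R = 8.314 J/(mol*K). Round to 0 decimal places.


Ea = R * ln(k2/k1) / (1/T1 - 1/T2)
ln(k2/k1) = ln(3.444/0.782) = 1.4825341
1/T1 - 1/T2 = 1/377 - 1/409 = 0.000207532119
Ea = 8.314 * 1.4825341 / 0.000207532119
Ea = 59392 J/mol


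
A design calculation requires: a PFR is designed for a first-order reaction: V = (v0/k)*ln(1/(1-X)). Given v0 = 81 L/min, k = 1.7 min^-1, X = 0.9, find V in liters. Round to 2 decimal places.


V = (v0/k) * ln(1/(1-X))
V = (81/1.7) * ln(1/(1-0.9))
V = 47.647059 * ln(10.0)
V = 47.647059 * 2.302585
V = 109.71 L


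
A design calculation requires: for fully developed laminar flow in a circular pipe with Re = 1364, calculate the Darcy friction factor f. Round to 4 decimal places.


f = 64 / Re
f = 64 / 1364
f = 0.0469


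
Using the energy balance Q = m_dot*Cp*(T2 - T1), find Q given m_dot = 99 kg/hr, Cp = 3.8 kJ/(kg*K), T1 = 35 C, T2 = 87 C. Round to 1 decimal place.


Q = m_dot * Cp * (T2 - T1)
Q = 99 * 3.8 * (87 - 35)
Q = 99 * 3.8 * 52
Q = 19562.4 kJ/hr


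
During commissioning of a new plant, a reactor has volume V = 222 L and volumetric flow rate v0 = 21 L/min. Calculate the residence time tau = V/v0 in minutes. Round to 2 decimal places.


tau = V / v0
tau = 222 / 21
tau = 10.57 min


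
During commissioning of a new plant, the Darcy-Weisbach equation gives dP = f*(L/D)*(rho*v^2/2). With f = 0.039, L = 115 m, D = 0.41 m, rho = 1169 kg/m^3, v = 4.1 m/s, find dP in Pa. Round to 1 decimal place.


dP = f * (L/D) * (rho*v^2/2)
dP = 0.039 * (115/0.41) * (1169*4.1^2/2)
L/D = 280.48780488
rho*v^2/2 = 1169*16.81/2 = 9825.445
dP = 0.039 * 280.48780488 * 9825.445
dP = 107480.8 Pa


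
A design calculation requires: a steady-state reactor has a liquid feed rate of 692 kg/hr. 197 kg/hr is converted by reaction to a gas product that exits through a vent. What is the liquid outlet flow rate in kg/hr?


Steady-state mass balance on the main outlet: F_out = F_in - F_removed
F_out = 692 - 197
F_out = 495 kg/hr


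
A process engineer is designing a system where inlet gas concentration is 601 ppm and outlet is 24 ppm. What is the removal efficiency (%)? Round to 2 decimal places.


Efficiency = (G_in - G_out) / G_in * 100%
Efficiency = (601 - 24) / 601 * 100
Efficiency = 577 / 601 * 100
Efficiency = 96.01%


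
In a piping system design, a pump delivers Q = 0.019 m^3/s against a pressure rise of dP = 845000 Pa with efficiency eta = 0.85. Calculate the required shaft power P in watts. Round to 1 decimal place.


P = Q * dP / eta
P = 0.019 * 845000 / 0.85
P = 16055.0 / 0.85
P = 18888.2 W


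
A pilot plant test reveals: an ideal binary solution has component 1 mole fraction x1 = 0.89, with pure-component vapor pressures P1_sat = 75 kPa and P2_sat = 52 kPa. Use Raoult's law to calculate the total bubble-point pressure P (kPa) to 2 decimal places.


P = x1*P1_sat + x2*P2_sat
x2 = 1 - x1 = 1 - 0.89 = 0.11
P = 0.89*75 + 0.11*52
P = 66.75 + 5.72
P = 72.47 kPa


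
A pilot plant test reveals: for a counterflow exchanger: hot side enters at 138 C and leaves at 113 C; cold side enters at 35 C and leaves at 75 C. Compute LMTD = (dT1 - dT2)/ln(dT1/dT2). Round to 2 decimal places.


dT1 = Th_in - Tc_out = 138 - 75 = 63
dT2 = Th_out - Tc_in = 113 - 35 = 78
LMTD = (dT1 - dT2) / ln(dT1/dT2)
LMTD = (63 - 78) / ln(63/78)
LMTD = 70.23 K


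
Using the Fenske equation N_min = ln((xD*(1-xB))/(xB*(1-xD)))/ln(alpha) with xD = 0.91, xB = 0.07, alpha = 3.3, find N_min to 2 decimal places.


N_min = ln((xD*(1-xB))/(xB*(1-xD))) / ln(alpha)
Numerator inside ln: 0.8463 / 0.0063 = 134.333333
ln(134.333333) = 4.900324
ln(alpha) = ln(3.3) = 1.193922
N_min = 4.900324 / 1.193922 = 4.10


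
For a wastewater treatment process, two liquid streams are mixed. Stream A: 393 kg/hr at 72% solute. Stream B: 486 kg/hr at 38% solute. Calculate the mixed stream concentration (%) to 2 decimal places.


Mass balance on solute: F1*x1 + F2*x2 = F3*x3
F3 = F1 + F2 = 393 + 486 = 879 kg/hr
x3 = (F1*x1 + F2*x2)/F3
x3 = (393*0.72 + 486*0.38) / 879
x3 = 53.20%


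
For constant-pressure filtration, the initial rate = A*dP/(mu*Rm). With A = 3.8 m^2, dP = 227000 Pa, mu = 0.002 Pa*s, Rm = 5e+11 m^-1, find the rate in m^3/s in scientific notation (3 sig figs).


rate = A * dP / (mu * Rm)
rate = 3.8 * 227000 / (0.002 * 5e+11)
rate = 862600.0 / 1.000e+09
rate = 8.63e-04 m^3/s


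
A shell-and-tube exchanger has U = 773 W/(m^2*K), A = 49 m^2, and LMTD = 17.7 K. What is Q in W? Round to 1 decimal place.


Q = U * A * LMTD
Q = 773 * 49 * 17.7
Q = 670422.9 W


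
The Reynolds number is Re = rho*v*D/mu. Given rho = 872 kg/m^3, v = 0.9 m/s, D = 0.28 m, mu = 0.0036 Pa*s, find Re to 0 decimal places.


Re = rho * v * D / mu
Re = 872 * 0.9 * 0.28 / 0.0036
Re = 219.744 / 0.0036
Re = 61040


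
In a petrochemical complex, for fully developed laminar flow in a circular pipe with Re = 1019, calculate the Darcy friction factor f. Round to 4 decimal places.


f = 64 / Re
f = 64 / 1019
f = 0.0628


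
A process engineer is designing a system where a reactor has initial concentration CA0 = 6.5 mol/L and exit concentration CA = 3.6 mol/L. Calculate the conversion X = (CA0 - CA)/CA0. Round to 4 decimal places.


X = (CA0 - CA) / CA0
X = (6.5 - 3.6) / 6.5
X = 2.9 / 6.5
X = 0.4462


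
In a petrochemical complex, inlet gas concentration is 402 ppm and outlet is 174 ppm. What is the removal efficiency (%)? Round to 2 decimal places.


Efficiency = (G_in - G_out) / G_in * 100%
Efficiency = (402 - 174) / 402 * 100
Efficiency = 228 / 402 * 100
Efficiency = 56.72%


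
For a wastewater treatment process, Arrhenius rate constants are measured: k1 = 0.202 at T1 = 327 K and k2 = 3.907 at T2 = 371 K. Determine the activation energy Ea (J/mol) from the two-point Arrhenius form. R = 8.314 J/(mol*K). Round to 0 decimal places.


Ea = R * ln(k2/k1) / (1/T1 - 1/T2)
ln(k2/k1) = ln(3.907/0.202) = 2.9622574
1/T1 - 1/T2 = 1/327 - 1/371 = 0.000362686186
Ea = 8.314 * 2.9622574 / 0.000362686186
Ea = 67905 J/mol


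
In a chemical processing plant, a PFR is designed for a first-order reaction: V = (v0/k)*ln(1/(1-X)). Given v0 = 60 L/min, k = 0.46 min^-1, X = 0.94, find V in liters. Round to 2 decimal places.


V = (v0/k) * ln(1/(1-X))
V = (60/0.46) * ln(1/(1-0.94))
V = 130.434783 * ln(16.666667)
V = 130.434783 * 2.813411
V = 366.97 L


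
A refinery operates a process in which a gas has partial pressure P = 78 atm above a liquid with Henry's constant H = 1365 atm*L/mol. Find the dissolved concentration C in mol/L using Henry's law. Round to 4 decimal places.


C = P / H
C = 78 / 1365
C = 0.0571 mol/L


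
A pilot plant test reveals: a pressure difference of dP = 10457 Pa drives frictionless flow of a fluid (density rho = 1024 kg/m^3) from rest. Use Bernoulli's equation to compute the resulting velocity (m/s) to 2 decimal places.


v = sqrt(2*dP/rho)
v = sqrt(2*10457/1024)
v = sqrt(20.423828)
v = 4.52 m/s


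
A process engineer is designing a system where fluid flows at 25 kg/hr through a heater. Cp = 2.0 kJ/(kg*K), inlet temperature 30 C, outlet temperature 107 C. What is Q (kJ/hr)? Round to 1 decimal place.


Q = m_dot * Cp * (T2 - T1)
Q = 25 * 2.0 * (107 - 30)
Q = 25 * 2.0 * 77
Q = 3850.0 kJ/hr


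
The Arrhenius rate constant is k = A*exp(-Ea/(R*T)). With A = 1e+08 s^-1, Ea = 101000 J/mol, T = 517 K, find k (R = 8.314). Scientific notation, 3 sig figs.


k = A * exp(-Ea/(R*T))
k = 1e+08 * exp(-101000 / (8.314 * 517))
k = 1e+08 * exp(-23.497454)
k = 6.24e-03


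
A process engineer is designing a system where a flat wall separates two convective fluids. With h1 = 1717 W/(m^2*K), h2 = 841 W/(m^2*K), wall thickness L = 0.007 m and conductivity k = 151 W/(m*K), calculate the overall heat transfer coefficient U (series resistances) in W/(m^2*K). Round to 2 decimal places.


1/U = 1/h1 + L/k + 1/h2
1/U = 1/1717 + 0.007/151 + 1/841
1/U = 0.0005824112 + 4.63576e-05 + 0.0011890606
1/U = 0.0018178294
U = 550.11 W/(m^2*K)


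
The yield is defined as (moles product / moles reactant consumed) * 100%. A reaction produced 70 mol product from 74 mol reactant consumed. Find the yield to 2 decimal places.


Yield = (moles product / moles consumed) * 100%
Yield = (70 / 74) * 100
Yield = 0.9459 * 100
Yield = 94.59%


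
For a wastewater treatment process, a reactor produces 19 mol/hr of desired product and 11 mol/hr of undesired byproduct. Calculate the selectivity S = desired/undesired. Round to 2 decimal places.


S = desired product rate / undesired product rate
S = 19 / 11
S = 1.73


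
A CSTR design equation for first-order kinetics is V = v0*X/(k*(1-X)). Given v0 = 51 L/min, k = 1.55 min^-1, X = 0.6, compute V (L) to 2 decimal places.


V = v0 * X / (k * (1 - X))
V = 51 * 0.6 / (1.55 * (1 - 0.6))
V = 30.6 / (1.55 * 0.4)
V = 30.6 / 0.62
V = 49.35 L


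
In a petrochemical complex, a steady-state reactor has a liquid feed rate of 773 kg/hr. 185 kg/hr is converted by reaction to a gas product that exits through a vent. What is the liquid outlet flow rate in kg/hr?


Steady-state mass balance on the main outlet: F_out = F_in - F_removed
F_out = 773 - 185
F_out = 588 kg/hr


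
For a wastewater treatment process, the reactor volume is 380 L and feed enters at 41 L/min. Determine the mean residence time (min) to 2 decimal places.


tau = V / v0
tau = 380 / 41
tau = 9.27 min


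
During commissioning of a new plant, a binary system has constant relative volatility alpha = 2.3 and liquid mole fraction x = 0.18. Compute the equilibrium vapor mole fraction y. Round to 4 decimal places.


y = alpha*x / (1 + (alpha-1)*x)
y = 2.3*0.18 / (1 + (2.3-1)*0.18)
y = 0.414 / (1 + 0.234)
y = 0.414 / 1.234
y = 0.3355


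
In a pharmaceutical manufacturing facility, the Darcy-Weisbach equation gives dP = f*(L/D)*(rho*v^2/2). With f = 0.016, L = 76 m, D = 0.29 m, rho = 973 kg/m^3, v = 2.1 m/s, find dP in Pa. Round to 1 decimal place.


dP = f * (L/D) * (rho*v^2/2)
dP = 0.016 * (76/0.29) * (973*2.1^2/2)
L/D = 262.06896552
rho*v^2/2 = 973*4.41/2 = 2145.465
dP = 0.016 * 262.06896552 * 2145.465
dP = 8996.2 Pa


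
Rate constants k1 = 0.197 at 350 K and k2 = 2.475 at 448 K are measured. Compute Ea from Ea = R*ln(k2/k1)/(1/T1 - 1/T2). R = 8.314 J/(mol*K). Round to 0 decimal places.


Ea = R * ln(k2/k1) / (1/T1 - 1/T2)
ln(k2/k1) = ln(2.475/0.197) = 2.5307919
1/T1 - 1/T2 = 1/350 - 1/448 = 0.000625
Ea = 8.314 * 2.5307919 / 0.000625
Ea = 33666 J/mol


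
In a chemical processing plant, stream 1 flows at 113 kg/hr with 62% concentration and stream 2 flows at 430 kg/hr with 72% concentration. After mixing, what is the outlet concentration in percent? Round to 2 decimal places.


Mass balance on solute: F1*x1 + F2*x2 = F3*x3
F3 = F1 + F2 = 113 + 430 = 543 kg/hr
x3 = (F1*x1 + F2*x2)/F3
x3 = (113*0.62 + 430*0.72) / 543
x3 = 69.92%


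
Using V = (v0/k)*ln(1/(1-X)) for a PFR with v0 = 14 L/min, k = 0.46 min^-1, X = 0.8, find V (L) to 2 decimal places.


V = (v0/k) * ln(1/(1-X))
V = (14/0.46) * ln(1/(1-0.8))
V = 30.434783 * ln(5.0)
V = 30.434783 * 1.609438
V = 48.98 L


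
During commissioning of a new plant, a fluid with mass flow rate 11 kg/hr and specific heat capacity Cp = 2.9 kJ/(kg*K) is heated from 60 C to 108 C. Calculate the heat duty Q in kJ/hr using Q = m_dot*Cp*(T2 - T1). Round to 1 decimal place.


Q = m_dot * Cp * (T2 - T1)
Q = 11 * 2.9 * (108 - 60)
Q = 11 * 2.9 * 48
Q = 1531.2 kJ/hr


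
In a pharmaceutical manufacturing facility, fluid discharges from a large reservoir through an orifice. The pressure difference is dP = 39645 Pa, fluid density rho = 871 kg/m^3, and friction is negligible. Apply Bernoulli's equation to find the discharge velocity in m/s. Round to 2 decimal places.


v = sqrt(2*dP/rho)
v = sqrt(2*39645/871)
v = sqrt(91.033295)
v = 9.54 m/s


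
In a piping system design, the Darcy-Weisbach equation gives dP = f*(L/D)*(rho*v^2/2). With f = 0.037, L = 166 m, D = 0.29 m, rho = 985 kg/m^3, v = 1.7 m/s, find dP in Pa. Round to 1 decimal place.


dP = f * (L/D) * (rho*v^2/2)
dP = 0.037 * (166/0.29) * (985*1.7^2/2)
L/D = 572.4137931
rho*v^2/2 = 985*2.89/2 = 1423.325
dP = 0.037 * 572.4137931 * 1423.325
dP = 30145.0 Pa


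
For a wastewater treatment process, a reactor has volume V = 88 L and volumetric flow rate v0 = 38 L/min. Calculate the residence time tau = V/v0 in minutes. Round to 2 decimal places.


tau = V / v0
tau = 88 / 38
tau = 2.32 min


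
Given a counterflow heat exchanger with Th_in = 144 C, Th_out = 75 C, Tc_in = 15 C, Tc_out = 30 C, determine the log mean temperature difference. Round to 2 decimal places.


dT1 = Th_in - Tc_out = 144 - 30 = 114
dT2 = Th_out - Tc_in = 75 - 15 = 60
LMTD = (dT1 - dT2) / ln(dT1/dT2)
LMTD = (114 - 60) / ln(114/60)
LMTD = 84.13 K


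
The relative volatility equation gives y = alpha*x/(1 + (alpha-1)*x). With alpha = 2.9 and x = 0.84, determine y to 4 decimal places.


y = alpha*x / (1 + (alpha-1)*x)
y = 2.9*0.84 / (1 + (2.9-1)*0.84)
y = 2.436 / (1 + 1.596)
y = 2.436 / 2.596
y = 0.9384


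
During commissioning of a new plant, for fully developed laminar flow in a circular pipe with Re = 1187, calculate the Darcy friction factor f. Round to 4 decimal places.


f = 64 / Re
f = 64 / 1187
f = 0.0539


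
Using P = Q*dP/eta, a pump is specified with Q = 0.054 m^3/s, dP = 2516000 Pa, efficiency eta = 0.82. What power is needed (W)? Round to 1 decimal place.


P = Q * dP / eta
P = 0.054 * 2516000 / 0.82
P = 135864.0 / 0.82
P = 165687.8 W


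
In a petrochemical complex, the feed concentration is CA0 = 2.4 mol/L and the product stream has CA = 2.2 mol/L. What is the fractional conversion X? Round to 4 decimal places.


X = (CA0 - CA) / CA0
X = (2.4 - 2.2) / 2.4
X = 0.2 / 2.4
X = 0.0833


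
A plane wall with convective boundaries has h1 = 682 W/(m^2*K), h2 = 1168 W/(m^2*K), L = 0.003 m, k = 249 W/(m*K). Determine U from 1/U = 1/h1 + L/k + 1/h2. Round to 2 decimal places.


1/U = 1/h1 + L/k + 1/h2
1/U = 1/682 + 0.003/249 + 1/1168
1/U = 0.0014662757 + 1.20482e-05 + 0.0008561644
1/U = 0.0023344883
U = 428.36 W/(m^2*K)


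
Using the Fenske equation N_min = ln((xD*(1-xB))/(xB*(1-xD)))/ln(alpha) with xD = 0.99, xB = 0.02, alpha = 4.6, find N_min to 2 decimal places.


N_min = ln((xD*(1-xB))/(xB*(1-xD))) / ln(alpha)
Numerator inside ln: 0.9702 / 0.0002 = 4851.0
ln(4851.0) = 8.48694
ln(alpha) = ln(4.6) = 1.526056
N_min = 8.48694 / 1.526056 = 5.56


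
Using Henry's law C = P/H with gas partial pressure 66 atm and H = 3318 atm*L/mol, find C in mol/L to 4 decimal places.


C = P / H
C = 66 / 3318
C = 0.0199 mol/L


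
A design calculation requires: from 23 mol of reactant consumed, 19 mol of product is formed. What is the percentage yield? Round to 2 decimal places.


Yield = (moles product / moles consumed) * 100%
Yield = (19 / 23) * 100
Yield = 0.8261 * 100
Yield = 82.61%


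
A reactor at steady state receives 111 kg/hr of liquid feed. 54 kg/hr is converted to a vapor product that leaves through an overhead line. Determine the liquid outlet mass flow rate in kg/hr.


Steady-state mass balance on the main outlet: F_out = F_in - F_removed
F_out = 111 - 54
F_out = 57 kg/hr


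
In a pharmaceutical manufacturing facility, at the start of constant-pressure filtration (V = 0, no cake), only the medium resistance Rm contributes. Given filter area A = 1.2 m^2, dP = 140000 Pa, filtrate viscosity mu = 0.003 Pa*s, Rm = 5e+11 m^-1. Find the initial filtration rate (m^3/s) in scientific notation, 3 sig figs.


rate = A * dP / (mu * Rm)
rate = 1.2 * 140000 / (0.003 * 5e+11)
rate = 168000.0 / 1.500e+09
rate = 1.12e-04 m^3/s


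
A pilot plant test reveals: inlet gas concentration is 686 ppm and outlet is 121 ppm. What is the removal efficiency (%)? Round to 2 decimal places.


Efficiency = (G_in - G_out) / G_in * 100%
Efficiency = (686 - 121) / 686 * 100
Efficiency = 565 / 686 * 100
Efficiency = 82.36%


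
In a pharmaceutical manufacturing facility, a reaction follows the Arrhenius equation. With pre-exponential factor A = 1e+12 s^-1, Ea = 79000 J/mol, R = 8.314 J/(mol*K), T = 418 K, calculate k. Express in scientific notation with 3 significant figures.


k = A * exp(-Ea/(R*T))
k = 1e+12 * exp(-79000 / (8.314 * 418))
k = 1e+12 * exp(-22.732164)
k = 1.34e+02


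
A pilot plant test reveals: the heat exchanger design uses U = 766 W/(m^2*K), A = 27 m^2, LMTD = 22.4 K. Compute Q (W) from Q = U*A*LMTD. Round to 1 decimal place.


Q = U * A * LMTD
Q = 766 * 27 * 22.4
Q = 463276.8 W


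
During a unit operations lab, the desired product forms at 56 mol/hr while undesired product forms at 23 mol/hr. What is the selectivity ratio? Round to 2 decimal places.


S = desired product rate / undesired product rate
S = 56 / 23
S = 2.43


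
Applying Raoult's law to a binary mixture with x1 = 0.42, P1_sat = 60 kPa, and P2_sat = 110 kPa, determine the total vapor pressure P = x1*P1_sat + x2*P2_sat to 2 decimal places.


P = x1*P1_sat + x2*P2_sat
x2 = 1 - x1 = 1 - 0.42 = 0.58
P = 0.42*60 + 0.58*110
P = 25.2 + 63.8
P = 89.00 kPa


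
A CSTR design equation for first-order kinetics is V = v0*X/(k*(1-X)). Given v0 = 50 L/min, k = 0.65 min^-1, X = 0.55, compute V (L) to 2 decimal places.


V = v0 * X / (k * (1 - X))
V = 50 * 0.55 / (0.65 * (1 - 0.55))
V = 27.5 / (0.65 * 0.45)
V = 27.5 / 0.2925
V = 94.02 L


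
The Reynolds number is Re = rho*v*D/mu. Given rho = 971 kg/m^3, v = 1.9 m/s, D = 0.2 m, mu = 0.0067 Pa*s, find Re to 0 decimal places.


Re = rho * v * D / mu
Re = 971 * 1.9 * 0.2 / 0.0067
Re = 368.98 / 0.0067
Re = 55072


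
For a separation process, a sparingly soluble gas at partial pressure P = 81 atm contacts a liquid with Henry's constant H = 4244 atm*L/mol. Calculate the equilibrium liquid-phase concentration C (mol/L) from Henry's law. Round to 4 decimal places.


C = P / H
C = 81 / 4244
C = 0.0191 mol/L


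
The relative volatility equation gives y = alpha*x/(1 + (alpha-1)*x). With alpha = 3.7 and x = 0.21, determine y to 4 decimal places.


y = alpha*x / (1 + (alpha-1)*x)
y = 3.7*0.21 / (1 + (3.7-1)*0.21)
y = 0.777 / (1 + 0.567)
y = 0.777 / 1.567
y = 0.4959


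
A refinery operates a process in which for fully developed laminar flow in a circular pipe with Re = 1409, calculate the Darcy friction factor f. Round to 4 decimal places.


f = 64 / Re
f = 64 / 1409
f = 0.0454


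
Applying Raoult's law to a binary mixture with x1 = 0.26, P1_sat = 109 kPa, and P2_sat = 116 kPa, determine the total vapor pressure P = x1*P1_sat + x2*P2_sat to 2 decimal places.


P = x1*P1_sat + x2*P2_sat
x2 = 1 - x1 = 1 - 0.26 = 0.74
P = 0.26*109 + 0.74*116
P = 28.34 + 85.84
P = 114.18 kPa


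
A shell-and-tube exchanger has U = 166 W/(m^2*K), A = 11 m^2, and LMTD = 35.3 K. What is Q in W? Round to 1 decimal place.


Q = U * A * LMTD
Q = 166 * 11 * 35.3
Q = 64457.8 W


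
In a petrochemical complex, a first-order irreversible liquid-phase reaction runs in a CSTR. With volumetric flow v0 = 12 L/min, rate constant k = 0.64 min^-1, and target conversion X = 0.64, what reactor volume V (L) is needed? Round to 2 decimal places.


V = v0 * X / (k * (1 - X))
V = 12 * 0.64 / (0.64 * (1 - 0.64))
V = 7.68 / (0.64 * 0.36)
V = 7.68 / 0.2304
V = 33.33 L


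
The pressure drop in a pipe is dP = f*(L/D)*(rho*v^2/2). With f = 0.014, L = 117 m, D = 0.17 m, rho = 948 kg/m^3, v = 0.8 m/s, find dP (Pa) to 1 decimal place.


dP = f * (L/D) * (rho*v^2/2)
dP = 0.014 * (117/0.17) * (948*0.8^2/2)
L/D = 688.23529412
rho*v^2/2 = 948*0.64/2 = 303.36
dP = 0.014 * 688.23529412 * 303.36
dP = 2923.0 Pa


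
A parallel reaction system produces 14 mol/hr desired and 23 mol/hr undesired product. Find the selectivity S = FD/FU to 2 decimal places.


S = desired product rate / undesired product rate
S = 14 / 23
S = 0.61


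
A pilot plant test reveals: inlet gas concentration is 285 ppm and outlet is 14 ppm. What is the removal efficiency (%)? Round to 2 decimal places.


Efficiency = (G_in - G_out) / G_in * 100%
Efficiency = (285 - 14) / 285 * 100
Efficiency = 271 / 285 * 100
Efficiency = 95.09%


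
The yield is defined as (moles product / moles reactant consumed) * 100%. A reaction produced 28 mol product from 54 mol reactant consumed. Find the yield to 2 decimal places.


Yield = (moles product / moles consumed) * 100%
Yield = (28 / 54) * 100
Yield = 0.5185 * 100
Yield = 51.85%


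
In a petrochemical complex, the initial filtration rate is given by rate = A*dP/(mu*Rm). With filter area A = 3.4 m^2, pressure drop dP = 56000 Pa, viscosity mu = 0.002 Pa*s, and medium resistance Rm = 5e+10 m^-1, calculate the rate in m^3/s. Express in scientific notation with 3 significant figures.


rate = A * dP / (mu * Rm)
rate = 3.4 * 56000 / (0.002 * 5e+10)
rate = 190400.0 / 1.000e+08
rate = 1.90e-03 m^3/s


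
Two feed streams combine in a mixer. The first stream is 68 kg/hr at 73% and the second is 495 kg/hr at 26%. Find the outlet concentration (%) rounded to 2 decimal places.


Mass balance on solute: F1*x1 + F2*x2 = F3*x3
F3 = F1 + F2 = 68 + 495 = 563 kg/hr
x3 = (F1*x1 + F2*x2)/F3
x3 = (68*0.73 + 495*0.26) / 563
x3 = 31.68%


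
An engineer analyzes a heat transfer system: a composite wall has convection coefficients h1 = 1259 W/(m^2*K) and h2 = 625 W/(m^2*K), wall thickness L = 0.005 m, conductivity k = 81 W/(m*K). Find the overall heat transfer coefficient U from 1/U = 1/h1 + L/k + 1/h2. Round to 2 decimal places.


1/U = 1/h1 + L/k + 1/h2
1/U = 1/1259 + 0.005/81 + 1/625
1/U = 0.0007942812 + 6.17284e-05 + 0.0016
1/U = 0.0024560096
U = 407.16 W/(m^2*K)


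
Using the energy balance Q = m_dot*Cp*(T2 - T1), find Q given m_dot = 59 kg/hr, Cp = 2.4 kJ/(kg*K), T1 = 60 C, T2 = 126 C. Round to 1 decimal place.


Q = m_dot * Cp * (T2 - T1)
Q = 59 * 2.4 * (126 - 60)
Q = 59 * 2.4 * 66
Q = 9345.6 kJ/hr


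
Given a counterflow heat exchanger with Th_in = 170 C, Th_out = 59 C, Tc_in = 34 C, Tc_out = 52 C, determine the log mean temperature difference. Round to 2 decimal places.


dT1 = Th_in - Tc_out = 170 - 52 = 118
dT2 = Th_out - Tc_in = 59 - 34 = 25
LMTD = (dT1 - dT2) / ln(dT1/dT2)
LMTD = (118 - 25) / ln(118/25)
LMTD = 59.93 K


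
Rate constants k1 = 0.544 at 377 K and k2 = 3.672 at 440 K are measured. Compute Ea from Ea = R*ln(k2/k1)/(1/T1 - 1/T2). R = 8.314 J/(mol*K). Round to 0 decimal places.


Ea = R * ln(k2/k1) / (1/T1 - 1/T2)
ln(k2/k1) = ln(3.672/0.544) = 1.9095425
1/T1 - 1/T2 = 1/377 - 1/440 = 0.000379792621
Ea = 8.314 * 1.9095425 / 0.000379792621
Ea = 41802 J/mol


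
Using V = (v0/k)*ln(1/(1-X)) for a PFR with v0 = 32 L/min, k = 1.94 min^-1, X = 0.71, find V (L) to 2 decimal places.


V = (v0/k) * ln(1/(1-X))
V = (32/1.94) * ln(1/(1-0.71))
V = 16.494845 * ln(3.448276)
V = 16.494845 * 1.237874
V = 20.42 L


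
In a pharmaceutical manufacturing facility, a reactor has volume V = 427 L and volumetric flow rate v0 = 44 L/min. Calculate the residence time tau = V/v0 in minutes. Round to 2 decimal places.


tau = V / v0
tau = 427 / 44
tau = 9.70 min


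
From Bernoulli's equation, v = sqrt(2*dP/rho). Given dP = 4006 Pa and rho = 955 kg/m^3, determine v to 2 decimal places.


v = sqrt(2*dP/rho)
v = sqrt(2*4006/955)
v = sqrt(8.389529)
v = 2.90 m/s


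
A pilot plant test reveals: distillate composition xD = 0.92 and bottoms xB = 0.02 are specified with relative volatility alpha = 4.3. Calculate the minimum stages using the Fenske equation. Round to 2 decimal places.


N_min = ln((xD*(1-xB))/(xB*(1-xD))) / ln(alpha)
Numerator inside ln: 0.9016 / 0.0016 = 563.5
ln(563.5) = 6.334167
ln(alpha) = ln(4.3) = 1.458615
N_min = 6.334167 / 1.458615 = 4.34


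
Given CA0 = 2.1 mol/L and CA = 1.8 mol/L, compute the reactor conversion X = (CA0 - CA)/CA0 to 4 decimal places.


X = (CA0 - CA) / CA0
X = (2.1 - 1.8) / 2.1
X = 0.3 / 2.1
X = 0.1429


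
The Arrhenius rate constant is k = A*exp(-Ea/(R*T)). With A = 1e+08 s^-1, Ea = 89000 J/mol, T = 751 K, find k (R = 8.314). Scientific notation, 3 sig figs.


k = A * exp(-Ea/(R*T))
k = 1e+08 * exp(-89000 / (8.314 * 751))
k = 1e+08 * exp(-14.254108)
k = 6.45e+01


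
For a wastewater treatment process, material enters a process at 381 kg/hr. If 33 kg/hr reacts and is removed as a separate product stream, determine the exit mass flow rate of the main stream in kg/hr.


Steady-state mass balance on the main outlet: F_out = F_in - F_removed
F_out = 381 - 33
F_out = 348 kg/hr


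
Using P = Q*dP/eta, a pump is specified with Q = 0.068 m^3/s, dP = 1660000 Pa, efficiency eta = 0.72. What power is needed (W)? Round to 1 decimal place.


P = Q * dP / eta
P = 0.068 * 1660000 / 0.72
P = 112880.0 / 0.72
P = 156777.8 W


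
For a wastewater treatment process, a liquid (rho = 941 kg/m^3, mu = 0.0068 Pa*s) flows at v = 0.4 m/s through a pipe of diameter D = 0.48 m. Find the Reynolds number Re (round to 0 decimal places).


Re = rho * v * D / mu
Re = 941 * 0.4 * 0.48 / 0.0068
Re = 180.672 / 0.0068
Re = 26569


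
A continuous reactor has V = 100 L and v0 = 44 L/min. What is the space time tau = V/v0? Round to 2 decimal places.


tau = V / v0
tau = 100 / 44
tau = 2.27 min


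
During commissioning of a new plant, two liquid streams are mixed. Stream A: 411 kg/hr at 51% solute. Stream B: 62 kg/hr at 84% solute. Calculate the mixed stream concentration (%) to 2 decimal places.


Mass balance on solute: F1*x1 + F2*x2 = F3*x3
F3 = F1 + F2 = 411 + 62 = 473 kg/hr
x3 = (F1*x1 + F2*x2)/F3
x3 = (411*0.51 + 62*0.84) / 473
x3 = 55.33%


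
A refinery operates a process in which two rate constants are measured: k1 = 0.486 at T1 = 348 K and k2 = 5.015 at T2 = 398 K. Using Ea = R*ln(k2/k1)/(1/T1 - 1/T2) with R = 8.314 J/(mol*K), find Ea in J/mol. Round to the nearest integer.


Ea = R * ln(k2/k1) / (1/T1 - 1/T2)
ln(k2/k1) = ln(5.015/0.486) = 2.3339801
1/T1 - 1/T2 = 1/348 - 1/398 = 0.000361000404
Ea = 8.314 * 2.3339801 / 0.000361000404
Ea = 53753 J/mol


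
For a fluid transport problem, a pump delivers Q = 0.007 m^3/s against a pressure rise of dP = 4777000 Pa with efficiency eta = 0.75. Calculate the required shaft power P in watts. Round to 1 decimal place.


P = Q * dP / eta
P = 0.007 * 4777000 / 0.75
P = 33439.0 / 0.75
P = 44585.3 W


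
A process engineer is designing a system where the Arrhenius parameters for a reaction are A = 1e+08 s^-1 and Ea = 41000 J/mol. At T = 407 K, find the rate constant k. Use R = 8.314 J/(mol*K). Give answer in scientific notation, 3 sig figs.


k = A * exp(-Ea/(R*T))
k = 1e+08 * exp(-41000 / (8.314 * 407))
k = 1e+08 * exp(-12.116563)
k = 5.47e+02


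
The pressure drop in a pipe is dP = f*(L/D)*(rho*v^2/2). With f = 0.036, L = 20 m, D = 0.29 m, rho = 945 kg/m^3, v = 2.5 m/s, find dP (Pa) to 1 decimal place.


dP = f * (L/D) * (rho*v^2/2)
dP = 0.036 * (20/0.29) * (945*2.5^2/2)
L/D = 68.96551724
rho*v^2/2 = 945*6.25/2 = 2953.125
dP = 0.036 * 68.96551724 * 2953.125
dP = 7331.9 Pa


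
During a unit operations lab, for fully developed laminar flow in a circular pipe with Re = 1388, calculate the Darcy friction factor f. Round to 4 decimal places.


f = 64 / Re
f = 64 / 1388
f = 0.0461


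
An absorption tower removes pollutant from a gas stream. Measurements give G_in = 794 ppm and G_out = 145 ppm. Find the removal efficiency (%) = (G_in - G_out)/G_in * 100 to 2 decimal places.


Efficiency = (G_in - G_out) / G_in * 100%
Efficiency = (794 - 145) / 794 * 100
Efficiency = 649 / 794 * 100
Efficiency = 81.74%


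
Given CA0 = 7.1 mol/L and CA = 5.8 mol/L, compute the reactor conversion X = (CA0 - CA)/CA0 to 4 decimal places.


X = (CA0 - CA) / CA0
X = (7.1 - 5.8) / 7.1
X = 1.3 / 7.1
X = 0.1831


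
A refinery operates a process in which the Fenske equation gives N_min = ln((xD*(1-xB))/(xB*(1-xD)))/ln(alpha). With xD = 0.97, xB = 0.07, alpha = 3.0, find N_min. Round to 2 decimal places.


N_min = ln((xD*(1-xB))/(xB*(1-xD))) / ln(alpha)
Numerator inside ln: 0.9021 / 0.0021 = 429.571429
ln(429.571429) = 6.062788
ln(alpha) = ln(3.0) = 1.098612
N_min = 6.062788 / 1.098612 = 5.52


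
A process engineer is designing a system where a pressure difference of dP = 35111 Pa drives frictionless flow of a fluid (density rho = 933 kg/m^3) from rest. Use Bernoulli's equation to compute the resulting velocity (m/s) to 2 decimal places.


v = sqrt(2*dP/rho)
v = sqrt(2*35111/933)
v = sqrt(75.264737)
v = 8.68 m/s


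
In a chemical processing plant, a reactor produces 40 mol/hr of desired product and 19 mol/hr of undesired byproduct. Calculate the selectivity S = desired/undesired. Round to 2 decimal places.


S = desired product rate / undesired product rate
S = 40 / 19
S = 2.11


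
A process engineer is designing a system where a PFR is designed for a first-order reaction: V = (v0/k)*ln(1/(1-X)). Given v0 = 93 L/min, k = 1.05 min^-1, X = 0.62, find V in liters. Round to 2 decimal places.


V = (v0/k) * ln(1/(1-X))
V = (93/1.05) * ln(1/(1-0.62))
V = 88.571429 * ln(2.631579)
V = 88.571429 * 0.967584
V = 85.70 L


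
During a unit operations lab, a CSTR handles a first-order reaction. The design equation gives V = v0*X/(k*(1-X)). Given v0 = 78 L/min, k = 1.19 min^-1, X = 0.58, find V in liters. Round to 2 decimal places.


V = v0 * X / (k * (1 - X))
V = 78 * 0.58 / (1.19 * (1 - 0.58))
V = 45.24 / (1.19 * 0.42)
V = 45.24 / 0.4998
V = 90.52 L


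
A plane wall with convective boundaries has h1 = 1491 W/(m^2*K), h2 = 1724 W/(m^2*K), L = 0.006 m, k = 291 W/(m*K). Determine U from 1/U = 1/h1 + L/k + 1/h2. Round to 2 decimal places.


1/U = 1/h1 + L/k + 1/h2
1/U = 1/1491 + 0.006/291 + 1/1724
1/U = 0.0006706908 + 2.06186e-05 + 0.0005800464
1/U = 0.0012713558
U = 786.56 W/(m^2*K)


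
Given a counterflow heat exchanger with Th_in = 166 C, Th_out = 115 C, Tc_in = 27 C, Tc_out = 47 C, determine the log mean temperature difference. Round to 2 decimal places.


dT1 = Th_in - Tc_out = 166 - 47 = 119
dT2 = Th_out - Tc_in = 115 - 27 = 88
LMTD = (dT1 - dT2) / ln(dT1/dT2)
LMTD = (119 - 88) / ln(119/88)
LMTD = 102.72 K


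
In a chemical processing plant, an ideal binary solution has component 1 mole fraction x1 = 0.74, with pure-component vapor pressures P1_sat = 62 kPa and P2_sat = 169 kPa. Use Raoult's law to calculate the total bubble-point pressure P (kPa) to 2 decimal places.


P = x1*P1_sat + x2*P2_sat
x2 = 1 - x1 = 1 - 0.74 = 0.26
P = 0.74*62 + 0.26*169
P = 45.88 + 43.94
P = 89.82 kPa


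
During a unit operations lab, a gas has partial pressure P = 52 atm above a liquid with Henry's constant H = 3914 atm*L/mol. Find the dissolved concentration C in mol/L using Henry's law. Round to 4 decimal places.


C = P / H
C = 52 / 3914
C = 0.0133 mol/L


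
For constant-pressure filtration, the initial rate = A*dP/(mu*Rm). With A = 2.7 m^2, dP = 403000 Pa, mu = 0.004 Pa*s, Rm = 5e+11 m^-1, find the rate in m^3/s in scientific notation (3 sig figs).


rate = A * dP / (mu * Rm)
rate = 2.7 * 403000 / (0.004 * 5e+11)
rate = 1088100.0 / 2.000e+09
rate = 5.44e-04 m^3/s


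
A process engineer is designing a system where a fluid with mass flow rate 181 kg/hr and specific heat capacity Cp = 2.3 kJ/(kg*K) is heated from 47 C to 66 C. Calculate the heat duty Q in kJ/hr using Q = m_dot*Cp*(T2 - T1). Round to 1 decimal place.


Q = m_dot * Cp * (T2 - T1)
Q = 181 * 2.3 * (66 - 47)
Q = 181 * 2.3 * 19
Q = 7909.7 kJ/hr
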